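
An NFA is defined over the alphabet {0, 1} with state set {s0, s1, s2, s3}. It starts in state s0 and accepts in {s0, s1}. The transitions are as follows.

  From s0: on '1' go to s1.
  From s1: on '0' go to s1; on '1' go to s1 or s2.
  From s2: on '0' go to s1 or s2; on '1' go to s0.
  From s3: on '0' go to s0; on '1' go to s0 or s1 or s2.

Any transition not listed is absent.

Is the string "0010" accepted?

No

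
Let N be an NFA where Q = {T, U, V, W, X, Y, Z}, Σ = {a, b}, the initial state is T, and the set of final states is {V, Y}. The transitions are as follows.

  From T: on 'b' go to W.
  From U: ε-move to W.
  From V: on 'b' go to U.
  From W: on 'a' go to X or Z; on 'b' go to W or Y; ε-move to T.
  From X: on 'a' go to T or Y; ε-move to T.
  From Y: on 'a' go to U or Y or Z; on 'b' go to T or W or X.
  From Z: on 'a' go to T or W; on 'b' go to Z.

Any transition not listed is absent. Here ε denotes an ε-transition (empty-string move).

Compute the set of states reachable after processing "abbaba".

Start in {T}.
Read 'a': T→∅; now ∅.
The set is empty and remains empty for the remaining 5 symbols.

∅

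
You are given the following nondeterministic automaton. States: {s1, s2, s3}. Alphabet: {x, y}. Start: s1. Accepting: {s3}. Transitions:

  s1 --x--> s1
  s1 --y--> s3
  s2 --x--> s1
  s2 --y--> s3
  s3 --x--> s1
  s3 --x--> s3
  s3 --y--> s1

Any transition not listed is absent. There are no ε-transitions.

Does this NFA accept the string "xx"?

No

Start in {s1}.
Read 'x': {s1} → {s1}.
Read 'x': {s1} → {s1}.
The final set {s1} contains no accepting state.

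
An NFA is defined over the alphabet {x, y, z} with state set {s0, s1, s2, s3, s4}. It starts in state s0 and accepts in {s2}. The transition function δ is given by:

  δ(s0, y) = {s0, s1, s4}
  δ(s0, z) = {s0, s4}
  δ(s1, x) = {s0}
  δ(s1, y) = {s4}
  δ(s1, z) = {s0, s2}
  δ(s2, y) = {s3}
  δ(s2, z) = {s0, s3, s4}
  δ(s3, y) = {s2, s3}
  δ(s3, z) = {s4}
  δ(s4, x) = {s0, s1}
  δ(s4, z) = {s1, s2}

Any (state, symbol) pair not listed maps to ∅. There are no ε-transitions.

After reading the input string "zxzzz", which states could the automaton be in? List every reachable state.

{s0, s1, s2, s3, s4}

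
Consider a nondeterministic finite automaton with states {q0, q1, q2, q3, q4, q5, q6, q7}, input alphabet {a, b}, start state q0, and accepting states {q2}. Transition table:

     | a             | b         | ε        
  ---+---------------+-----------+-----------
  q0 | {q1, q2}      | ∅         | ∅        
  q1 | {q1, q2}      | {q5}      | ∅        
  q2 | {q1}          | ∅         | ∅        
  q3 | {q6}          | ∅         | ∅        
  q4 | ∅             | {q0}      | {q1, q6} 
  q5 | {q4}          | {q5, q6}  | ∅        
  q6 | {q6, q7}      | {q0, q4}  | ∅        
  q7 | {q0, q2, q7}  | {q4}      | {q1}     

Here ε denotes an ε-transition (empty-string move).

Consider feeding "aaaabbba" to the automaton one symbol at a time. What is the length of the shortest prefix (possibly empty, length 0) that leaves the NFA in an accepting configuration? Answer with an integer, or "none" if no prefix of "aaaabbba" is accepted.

Start in {q0}.
Read 'a': q0→{q1, q2}; now {q1, q2}.
None of the earlier sets intersect F, but {q1, q2} does.

1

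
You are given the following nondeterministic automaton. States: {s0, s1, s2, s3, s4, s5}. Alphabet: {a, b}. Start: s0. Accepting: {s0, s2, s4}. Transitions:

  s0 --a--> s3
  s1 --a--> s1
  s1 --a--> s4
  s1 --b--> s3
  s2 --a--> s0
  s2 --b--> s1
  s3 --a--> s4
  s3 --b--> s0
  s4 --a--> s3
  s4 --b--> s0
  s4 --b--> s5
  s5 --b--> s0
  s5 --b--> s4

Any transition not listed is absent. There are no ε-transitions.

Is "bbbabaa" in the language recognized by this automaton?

Start in {s0}.
Read 'b': s0→∅; now ∅.
The set is empty and remains empty for the remaining 6 symbols.
The final set ∅ contains no accepting state.

No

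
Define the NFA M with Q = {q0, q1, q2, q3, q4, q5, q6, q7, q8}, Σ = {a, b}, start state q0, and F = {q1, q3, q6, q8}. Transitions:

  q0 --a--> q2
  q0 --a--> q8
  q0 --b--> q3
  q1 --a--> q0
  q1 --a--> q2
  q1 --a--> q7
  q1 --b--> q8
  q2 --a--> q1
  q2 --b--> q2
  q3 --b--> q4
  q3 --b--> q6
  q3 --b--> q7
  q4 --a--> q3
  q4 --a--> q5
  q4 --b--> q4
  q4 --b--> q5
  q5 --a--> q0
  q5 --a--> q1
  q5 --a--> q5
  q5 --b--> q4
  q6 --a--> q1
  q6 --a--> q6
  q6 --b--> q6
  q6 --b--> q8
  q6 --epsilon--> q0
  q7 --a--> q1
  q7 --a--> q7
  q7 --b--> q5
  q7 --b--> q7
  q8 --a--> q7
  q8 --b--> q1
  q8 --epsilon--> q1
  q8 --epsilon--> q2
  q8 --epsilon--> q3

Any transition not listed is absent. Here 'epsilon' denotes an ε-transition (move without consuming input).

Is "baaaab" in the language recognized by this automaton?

No

Start in {q0}.
Read 'b': q0→{q3}; now {q3}.
Read 'a': q3→∅; now ∅.
The set is empty and remains empty for the remaining 4 symbols.
The final set ∅ contains no accepting state.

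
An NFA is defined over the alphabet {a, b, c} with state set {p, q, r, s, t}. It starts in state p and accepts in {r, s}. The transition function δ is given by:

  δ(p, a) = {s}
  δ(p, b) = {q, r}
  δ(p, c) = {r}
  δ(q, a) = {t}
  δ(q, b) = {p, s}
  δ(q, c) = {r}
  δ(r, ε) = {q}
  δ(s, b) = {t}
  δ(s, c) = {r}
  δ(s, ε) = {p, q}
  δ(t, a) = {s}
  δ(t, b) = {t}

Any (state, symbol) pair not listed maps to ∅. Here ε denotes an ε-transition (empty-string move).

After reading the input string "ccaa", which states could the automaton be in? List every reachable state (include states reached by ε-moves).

Start in {p}.
Read 'c': {p} → {q, r}.
Read 'c': {q, r} → {q, r}.
Read 'a': {q, r} → {t}.
Read 'a': {t} → {p, q, s}.

{p, q, s}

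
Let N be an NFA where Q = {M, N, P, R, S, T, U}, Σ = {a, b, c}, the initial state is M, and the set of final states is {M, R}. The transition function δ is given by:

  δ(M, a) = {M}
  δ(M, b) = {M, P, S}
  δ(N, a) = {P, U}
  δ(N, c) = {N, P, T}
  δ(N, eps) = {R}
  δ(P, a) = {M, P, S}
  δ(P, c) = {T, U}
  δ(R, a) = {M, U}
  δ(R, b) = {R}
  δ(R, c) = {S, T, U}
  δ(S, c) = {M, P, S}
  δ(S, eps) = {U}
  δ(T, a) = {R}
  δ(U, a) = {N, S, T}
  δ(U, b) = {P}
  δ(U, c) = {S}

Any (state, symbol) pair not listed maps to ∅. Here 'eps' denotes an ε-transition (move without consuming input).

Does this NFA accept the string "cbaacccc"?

No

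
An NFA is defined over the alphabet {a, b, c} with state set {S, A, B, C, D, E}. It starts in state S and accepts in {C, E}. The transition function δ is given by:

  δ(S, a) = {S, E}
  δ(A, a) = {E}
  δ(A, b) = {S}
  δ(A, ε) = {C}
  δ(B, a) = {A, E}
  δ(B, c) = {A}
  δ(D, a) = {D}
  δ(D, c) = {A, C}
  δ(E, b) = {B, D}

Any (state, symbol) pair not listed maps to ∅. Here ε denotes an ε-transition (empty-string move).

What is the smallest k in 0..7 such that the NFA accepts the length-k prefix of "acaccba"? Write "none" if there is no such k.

Start in {S}.
Read 'a': {S} → {S, E}.
None of the earlier sets intersect F, but {S, E} does.

1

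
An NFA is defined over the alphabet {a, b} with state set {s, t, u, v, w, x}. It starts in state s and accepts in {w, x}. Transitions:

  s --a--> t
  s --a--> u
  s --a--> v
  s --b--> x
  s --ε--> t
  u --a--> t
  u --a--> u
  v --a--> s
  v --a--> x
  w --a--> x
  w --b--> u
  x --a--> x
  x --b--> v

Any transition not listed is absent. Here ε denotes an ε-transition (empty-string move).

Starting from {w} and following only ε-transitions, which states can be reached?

{w}

Begin with {w}.
No ε-moves leave this set, so the closure equals the set itself.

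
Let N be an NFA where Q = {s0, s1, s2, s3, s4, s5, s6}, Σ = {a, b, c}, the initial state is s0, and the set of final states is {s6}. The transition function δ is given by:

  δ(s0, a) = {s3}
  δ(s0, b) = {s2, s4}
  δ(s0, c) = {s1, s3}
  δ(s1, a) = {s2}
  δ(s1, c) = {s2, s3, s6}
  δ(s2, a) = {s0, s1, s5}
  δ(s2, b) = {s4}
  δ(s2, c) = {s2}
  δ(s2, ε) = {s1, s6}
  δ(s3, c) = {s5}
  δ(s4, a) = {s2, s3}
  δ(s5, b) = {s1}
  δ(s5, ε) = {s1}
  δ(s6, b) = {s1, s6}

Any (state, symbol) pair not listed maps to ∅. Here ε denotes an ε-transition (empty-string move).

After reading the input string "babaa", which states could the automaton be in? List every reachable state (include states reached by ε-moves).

{s0, s1, s2, s3, s5, s6}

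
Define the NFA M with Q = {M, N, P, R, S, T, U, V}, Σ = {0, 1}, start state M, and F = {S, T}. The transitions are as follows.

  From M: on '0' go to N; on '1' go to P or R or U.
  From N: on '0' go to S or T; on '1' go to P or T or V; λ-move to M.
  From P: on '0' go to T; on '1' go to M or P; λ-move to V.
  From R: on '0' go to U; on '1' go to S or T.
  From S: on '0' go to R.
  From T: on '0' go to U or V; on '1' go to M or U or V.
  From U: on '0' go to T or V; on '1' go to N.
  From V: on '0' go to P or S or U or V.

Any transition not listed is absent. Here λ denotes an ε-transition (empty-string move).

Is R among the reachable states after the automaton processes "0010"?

Start in {M}.
Read '0': {M} → {M, N}.
Read '0': {M, N} → {M, N, S, T}.
Read '1': {M, N, S, T} → {M, P, R, T, U, V}.
Read '0': {M, P, R, T, U, V} → {M, N, P, S, T, U, V}.
State R is not in {M, N, P, S, T, U, V}.

No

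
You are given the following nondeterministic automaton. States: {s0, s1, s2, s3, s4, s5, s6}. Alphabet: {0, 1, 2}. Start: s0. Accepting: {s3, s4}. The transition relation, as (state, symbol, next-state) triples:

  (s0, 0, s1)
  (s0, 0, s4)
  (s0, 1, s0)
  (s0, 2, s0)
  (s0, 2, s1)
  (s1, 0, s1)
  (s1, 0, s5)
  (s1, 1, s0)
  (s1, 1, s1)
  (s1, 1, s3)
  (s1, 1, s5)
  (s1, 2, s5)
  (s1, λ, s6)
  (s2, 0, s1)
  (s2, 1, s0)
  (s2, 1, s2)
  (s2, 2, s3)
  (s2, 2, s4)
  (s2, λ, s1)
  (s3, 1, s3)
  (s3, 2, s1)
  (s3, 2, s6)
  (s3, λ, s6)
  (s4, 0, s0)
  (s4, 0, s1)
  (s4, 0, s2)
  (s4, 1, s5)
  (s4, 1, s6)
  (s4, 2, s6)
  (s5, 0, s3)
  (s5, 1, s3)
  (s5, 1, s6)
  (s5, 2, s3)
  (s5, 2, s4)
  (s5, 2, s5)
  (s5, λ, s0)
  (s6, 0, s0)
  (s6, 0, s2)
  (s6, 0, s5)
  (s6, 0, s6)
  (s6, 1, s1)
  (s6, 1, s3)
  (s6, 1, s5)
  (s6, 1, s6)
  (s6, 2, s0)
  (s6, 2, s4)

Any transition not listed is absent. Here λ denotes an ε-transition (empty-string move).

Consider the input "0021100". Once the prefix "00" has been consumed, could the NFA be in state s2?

Yes

Start in {s0}.
Read '0': {s0} → {s1, s4, s6}.
Read '0': {s1, s4, s6} → {s0, s1, s2, s5, s6}.
State s2 is in {s0, s1, s2, s5, s6}.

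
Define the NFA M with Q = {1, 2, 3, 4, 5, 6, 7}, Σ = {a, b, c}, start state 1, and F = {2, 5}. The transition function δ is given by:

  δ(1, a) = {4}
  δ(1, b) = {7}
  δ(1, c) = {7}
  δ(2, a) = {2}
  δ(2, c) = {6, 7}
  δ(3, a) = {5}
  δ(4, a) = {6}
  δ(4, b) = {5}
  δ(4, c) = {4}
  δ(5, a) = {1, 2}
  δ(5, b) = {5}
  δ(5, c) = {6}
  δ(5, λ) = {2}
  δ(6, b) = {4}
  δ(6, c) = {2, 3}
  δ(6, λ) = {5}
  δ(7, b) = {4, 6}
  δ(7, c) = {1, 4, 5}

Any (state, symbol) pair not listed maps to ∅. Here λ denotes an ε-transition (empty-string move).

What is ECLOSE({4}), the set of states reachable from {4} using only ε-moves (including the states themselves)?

Begin with {4}.
No ε-moves leave this set, so the closure equals the set itself.

{4}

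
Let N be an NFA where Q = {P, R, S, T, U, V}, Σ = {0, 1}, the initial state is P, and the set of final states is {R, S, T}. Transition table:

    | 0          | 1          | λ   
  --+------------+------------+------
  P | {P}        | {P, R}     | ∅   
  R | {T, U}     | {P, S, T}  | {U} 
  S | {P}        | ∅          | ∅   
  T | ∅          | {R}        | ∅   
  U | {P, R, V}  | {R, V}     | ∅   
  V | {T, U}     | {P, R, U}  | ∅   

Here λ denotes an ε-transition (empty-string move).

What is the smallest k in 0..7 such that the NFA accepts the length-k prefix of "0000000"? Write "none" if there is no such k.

Start in {P}.
Read '0': P→{P}; now {P}.
Read '0': P→{P}; now {P}.
Read '0': P→{P}; now {P}.
Read '0': P→{P}; now {P}.
Read '0': P→{P}; now {P}.
Read '0': P→{P}; now {P}.
Read '0': P→{P}; now {P}.
No reachable set along the way intersects F.

none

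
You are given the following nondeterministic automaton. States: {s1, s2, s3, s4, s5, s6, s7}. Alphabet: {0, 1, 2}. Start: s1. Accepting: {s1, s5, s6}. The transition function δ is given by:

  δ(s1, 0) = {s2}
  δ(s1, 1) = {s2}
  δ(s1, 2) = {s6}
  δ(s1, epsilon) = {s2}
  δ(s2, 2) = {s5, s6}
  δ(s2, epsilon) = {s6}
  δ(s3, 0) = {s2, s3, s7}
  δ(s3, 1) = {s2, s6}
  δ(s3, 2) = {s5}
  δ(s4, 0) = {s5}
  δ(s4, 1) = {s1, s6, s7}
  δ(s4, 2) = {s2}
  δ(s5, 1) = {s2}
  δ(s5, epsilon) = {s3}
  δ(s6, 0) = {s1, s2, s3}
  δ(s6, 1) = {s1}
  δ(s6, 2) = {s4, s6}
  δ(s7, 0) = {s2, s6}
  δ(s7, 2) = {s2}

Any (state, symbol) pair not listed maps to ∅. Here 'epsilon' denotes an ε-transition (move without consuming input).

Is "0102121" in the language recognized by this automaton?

Start: ε-closure({s1}) = {s1, s2, s6}.
Read '0': {s1, s2, s6} → {s1, s2, s3, s6}.
Read '1': {s1, s2, s3, s6} → {s1, s2, s6}.
Read '0': {s1, s2, s6} → {s1, s2, s3, s6}.
Read '2': {s1, s2, s3, s6} → {s3, s4, s5, s6}.
Read '1': {s3, s4, s5, s6} → {s1, s2, s6, s7}.
Read '2': {s1, s2, s6, s7} → {s2, s3, s4, s5, s6}.
Read '1': {s2, s3, s4, s5, s6} → {s1, s2, s6, s7}.
The final set {s1, s2, s6, s7} contains the accepting states s1, s6.

Yes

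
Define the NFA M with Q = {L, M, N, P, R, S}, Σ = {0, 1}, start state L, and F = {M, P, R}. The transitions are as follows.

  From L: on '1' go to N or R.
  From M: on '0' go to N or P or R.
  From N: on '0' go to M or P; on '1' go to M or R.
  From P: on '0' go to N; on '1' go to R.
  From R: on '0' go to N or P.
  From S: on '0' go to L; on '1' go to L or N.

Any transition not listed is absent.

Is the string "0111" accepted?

No

Start in {L}.
Read '0': L→∅; now ∅.
The set is empty and remains empty for the remaining 3 symbols.
The final set ∅ contains no accepting state.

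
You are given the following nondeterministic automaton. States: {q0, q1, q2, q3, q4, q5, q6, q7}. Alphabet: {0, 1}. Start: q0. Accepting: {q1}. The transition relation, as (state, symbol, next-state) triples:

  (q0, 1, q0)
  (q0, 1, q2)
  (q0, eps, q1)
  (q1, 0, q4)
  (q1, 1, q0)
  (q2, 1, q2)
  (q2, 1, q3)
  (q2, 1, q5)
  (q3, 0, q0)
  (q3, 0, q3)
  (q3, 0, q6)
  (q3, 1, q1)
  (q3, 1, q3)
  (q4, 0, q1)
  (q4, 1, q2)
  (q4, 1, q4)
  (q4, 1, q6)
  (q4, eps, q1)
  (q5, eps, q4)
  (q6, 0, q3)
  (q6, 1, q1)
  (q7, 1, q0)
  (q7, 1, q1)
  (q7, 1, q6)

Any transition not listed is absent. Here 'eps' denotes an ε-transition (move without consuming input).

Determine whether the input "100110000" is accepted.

Yes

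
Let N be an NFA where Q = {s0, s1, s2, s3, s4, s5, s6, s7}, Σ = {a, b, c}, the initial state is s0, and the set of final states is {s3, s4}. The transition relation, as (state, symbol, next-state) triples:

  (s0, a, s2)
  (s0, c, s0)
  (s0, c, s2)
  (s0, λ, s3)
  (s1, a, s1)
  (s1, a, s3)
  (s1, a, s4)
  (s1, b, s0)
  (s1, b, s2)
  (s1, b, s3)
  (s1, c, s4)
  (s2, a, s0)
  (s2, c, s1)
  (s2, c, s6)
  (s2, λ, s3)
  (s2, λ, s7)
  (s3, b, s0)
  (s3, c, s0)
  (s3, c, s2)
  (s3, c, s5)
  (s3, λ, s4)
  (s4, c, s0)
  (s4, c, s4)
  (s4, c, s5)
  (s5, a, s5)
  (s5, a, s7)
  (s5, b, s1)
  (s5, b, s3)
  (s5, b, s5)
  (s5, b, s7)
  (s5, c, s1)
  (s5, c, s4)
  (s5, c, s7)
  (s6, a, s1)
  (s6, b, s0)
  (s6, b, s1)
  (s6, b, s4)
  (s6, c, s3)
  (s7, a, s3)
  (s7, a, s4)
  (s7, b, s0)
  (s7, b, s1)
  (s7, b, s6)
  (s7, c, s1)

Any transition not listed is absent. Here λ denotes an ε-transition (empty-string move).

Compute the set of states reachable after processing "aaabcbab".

{s0, s1, s2, s3, s4, s5, s6, s7}

Start: ε-closure({s0}) = {s0, s3, s4}.
Read 'a': {s0, s3, s4} → {s2, s3, s4, s7}.
Read 'a': {s2, s3, s4, s7} → {s0, s3, s4}.
Read 'a': {s0, s3, s4} → {s2, s3, s4, s7}.
Read 'b': {s2, s3, s4, s7} → {s0, s1, s3, s4, s6}.
Read 'c': {s0, s1, s3, s4, s6} → {s0, s2, s3, s4, s5, s7}.
Read 'b': {s0, s2, s3, s4, s5, s7} → {s0, s1, s3, s4, s5, s6, s7}.
Read 'a': {s0, s1, s3, s4, s5, s6, s7} → {s1, s2, s3, s4, s5, s7}.
Read 'b': {s1, s2, s3, s4, s5, s7} → {s0, s1, s2, s3, s4, s5, s6, s7}.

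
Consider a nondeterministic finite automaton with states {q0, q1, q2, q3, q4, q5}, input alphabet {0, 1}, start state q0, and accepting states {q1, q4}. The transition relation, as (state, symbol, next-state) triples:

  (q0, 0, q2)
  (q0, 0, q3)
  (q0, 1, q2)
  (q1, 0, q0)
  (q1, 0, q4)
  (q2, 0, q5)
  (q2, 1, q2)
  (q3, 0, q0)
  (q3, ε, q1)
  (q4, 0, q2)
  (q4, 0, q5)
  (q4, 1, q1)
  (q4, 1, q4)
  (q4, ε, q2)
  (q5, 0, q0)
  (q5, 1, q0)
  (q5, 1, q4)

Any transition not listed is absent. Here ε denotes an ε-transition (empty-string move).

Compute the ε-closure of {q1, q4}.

{q1, q2, q4}

Begin with {q1, q4}.
ε-move q4 → q2; add q2.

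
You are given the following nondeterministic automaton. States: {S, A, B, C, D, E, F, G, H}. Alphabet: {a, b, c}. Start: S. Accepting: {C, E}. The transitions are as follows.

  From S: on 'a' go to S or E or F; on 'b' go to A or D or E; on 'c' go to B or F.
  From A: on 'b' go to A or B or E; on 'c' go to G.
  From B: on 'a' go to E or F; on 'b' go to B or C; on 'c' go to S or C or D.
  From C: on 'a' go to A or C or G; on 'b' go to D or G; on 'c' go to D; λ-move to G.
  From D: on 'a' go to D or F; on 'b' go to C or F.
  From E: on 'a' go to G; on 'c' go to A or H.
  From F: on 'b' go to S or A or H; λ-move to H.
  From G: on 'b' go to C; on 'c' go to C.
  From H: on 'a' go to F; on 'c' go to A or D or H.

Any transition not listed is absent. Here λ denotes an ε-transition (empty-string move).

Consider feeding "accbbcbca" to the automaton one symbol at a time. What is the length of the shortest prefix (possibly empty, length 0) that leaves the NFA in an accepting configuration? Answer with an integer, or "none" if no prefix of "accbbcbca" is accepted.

Start in {S}.
Read 'a': {S} → {S, E, F, H}.
None of the earlier sets intersect F, but {S, E, F, H} does.

1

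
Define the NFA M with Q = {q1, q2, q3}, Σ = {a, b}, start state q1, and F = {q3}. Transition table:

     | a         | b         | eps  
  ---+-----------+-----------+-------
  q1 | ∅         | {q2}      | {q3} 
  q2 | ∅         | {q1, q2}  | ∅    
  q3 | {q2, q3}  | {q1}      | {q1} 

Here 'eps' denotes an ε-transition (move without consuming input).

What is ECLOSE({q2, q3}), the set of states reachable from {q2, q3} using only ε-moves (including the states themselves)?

Begin with {q2, q3}.
ε-move q3 → q1; add q1.

{q1, q2, q3}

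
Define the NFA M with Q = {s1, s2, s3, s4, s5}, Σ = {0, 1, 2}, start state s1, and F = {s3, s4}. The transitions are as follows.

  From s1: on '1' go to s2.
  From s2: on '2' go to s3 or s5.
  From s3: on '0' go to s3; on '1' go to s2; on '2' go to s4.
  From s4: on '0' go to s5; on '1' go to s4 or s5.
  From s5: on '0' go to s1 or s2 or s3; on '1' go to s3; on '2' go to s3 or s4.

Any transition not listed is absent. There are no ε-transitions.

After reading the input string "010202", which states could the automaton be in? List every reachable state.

Start in {s1}.
Read '0': {s1} → ∅.
The set is empty and remains empty for the remaining 5 symbols.

∅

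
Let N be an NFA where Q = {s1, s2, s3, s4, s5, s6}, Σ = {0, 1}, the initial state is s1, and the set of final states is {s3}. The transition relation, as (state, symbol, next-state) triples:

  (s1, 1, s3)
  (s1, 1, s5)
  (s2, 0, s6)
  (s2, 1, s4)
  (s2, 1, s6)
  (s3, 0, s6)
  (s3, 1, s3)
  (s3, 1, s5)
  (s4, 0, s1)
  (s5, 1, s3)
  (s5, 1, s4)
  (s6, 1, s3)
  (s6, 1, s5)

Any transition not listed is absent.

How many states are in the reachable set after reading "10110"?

2

Start in {s1}.
Read '1': {s1} → {s3, s5}.
Read '0': {s3, s5} → {s6}.
Read '1': {s6} → {s3, s5}.
Read '1': {s3, s5} → {s3, s4, s5}.
Read '0': {s3, s4, s5} → {s1, s6}.
That set has 2 states.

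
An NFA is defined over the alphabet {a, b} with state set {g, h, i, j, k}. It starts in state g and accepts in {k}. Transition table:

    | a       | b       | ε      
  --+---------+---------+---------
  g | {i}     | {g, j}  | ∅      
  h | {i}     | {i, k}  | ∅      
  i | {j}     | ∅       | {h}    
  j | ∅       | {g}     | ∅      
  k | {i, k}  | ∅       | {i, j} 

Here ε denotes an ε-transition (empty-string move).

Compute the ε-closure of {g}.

{g}

Begin with {g}.
No ε-moves leave this set, so the closure equals the set itself.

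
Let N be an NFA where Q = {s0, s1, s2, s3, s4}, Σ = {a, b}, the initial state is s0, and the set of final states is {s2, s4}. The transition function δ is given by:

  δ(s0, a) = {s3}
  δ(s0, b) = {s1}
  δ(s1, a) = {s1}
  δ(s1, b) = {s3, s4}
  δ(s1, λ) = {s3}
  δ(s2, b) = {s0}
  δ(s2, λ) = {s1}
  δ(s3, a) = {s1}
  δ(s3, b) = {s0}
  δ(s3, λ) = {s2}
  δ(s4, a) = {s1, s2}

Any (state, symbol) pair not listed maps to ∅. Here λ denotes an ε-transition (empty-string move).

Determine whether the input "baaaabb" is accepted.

Start in {s0}.
Read 'b': s0→{s1}; union {s1}; ε-closure = {s1, s2, s3}.
Read 'a': s1→{s1}, s2→∅, s3→{s1}; union {s1}; ε-closure = {s1, s2, s3}.
Read 'a': s1→{s1}, s2→∅, s3→{s1}; union {s1}; ε-closure = {s1, s2, s3}.
Read 'a': s1→{s1}, s2→∅, s3→{s1}; union {s1}; ε-closure = {s1, s2, s3}.
Read 'a': s1→{s1}, s2→∅, s3→{s1}; union {s1}; ε-closure = {s1, s2, s3}.
Read 'b': s1→{s3, s4}, s2→{s0}, s3→{s0}; union {s0, s3, s4}; ε-closure = {s0, s1, s2, s3, s4}.
Read 'b': s0→{s1}, s1→{s3, s4}, s2→{s0}, s3→{s0}, s4→∅; union {s0, s1, s3, s4}; ε-closure = {s0, s1, s2, s3, s4}.
The final set {s0, s1, s2, s3, s4} contains the accepting states s2, s4.

Yes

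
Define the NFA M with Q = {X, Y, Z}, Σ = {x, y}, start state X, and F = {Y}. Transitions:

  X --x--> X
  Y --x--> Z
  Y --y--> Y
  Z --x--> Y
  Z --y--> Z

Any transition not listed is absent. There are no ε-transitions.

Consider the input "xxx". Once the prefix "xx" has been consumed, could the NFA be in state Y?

No

Start in {X}.
Read 'x': X→{X}; now {X}.
Read 'x': X→{X}; now {X}.
State Y is not in {X}.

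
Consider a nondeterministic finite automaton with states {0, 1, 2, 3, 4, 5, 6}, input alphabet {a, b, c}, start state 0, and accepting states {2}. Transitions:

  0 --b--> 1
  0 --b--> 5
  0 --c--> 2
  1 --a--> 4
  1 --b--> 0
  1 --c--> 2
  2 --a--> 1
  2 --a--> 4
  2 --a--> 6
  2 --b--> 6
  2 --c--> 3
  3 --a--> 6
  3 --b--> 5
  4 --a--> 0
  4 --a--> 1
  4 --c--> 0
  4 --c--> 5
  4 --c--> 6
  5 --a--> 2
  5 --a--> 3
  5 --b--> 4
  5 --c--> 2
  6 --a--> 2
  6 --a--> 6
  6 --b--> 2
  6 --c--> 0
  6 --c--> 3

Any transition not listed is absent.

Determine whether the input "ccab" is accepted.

Yes

Start in {0}.
Read 'c': 0→{2}; now {2}.
Read 'c': 2→{3}; now {3}.
Read 'a': 3→{6}; now {6}.
Read 'b': 6→{2}; now {2}.
The final set {2} contains the accepting state 2.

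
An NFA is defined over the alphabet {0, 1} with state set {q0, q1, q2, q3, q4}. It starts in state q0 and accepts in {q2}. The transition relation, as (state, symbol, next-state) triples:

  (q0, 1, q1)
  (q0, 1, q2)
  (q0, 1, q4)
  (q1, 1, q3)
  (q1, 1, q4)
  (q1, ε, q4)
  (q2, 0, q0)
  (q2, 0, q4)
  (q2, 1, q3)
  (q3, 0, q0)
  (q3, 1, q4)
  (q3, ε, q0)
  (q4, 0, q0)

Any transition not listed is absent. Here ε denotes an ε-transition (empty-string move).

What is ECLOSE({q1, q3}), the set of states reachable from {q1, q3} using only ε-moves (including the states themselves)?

Begin with {q1, q3}.
ε-move q3 → q0; add q0.
ε-move q1 → q4; add q4.

{q0, q1, q3, q4}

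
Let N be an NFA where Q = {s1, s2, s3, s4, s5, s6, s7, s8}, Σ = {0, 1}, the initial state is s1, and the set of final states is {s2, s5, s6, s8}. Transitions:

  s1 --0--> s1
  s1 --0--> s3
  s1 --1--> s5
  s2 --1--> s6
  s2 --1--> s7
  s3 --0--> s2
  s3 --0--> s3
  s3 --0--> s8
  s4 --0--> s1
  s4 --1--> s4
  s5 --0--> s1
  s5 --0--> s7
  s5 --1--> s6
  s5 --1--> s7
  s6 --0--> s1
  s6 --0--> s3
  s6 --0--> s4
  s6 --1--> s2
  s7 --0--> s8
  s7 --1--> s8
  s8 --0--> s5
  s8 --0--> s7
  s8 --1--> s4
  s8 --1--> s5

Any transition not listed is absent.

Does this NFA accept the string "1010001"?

Yes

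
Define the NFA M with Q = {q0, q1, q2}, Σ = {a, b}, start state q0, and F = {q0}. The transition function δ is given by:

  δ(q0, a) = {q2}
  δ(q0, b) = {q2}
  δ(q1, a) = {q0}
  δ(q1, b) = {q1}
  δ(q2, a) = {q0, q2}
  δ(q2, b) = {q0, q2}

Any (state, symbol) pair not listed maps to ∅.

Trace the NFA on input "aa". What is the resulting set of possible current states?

Start in {q0}.
Read 'a': {q0} → {q2}.
Read 'a': {q2} → {q0, q2}.

{q0, q2}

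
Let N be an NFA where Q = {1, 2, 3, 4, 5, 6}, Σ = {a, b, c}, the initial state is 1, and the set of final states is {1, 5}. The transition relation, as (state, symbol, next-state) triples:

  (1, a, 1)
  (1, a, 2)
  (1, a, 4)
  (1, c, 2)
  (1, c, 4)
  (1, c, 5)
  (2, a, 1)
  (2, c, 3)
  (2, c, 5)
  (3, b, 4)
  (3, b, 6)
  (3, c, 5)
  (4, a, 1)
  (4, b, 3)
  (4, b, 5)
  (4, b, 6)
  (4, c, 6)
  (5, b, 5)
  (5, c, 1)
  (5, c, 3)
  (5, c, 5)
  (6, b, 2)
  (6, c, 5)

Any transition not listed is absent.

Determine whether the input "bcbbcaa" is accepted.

Start in {1}.
Read 'b': 1→∅; now ∅.
The set is empty and remains empty for the remaining 6 symbols.
The final set ∅ contains no accepting state.

No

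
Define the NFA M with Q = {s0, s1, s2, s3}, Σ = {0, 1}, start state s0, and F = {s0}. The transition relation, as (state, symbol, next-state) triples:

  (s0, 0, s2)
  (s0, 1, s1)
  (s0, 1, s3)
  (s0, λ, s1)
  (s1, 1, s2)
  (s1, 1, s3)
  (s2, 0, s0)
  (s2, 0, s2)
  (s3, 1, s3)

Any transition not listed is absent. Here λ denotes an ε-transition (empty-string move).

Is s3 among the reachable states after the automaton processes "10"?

No

Start: ε-closure({s0}) = {s0, s1}.
Read '1': s0→{s1, s3}, s1→{s2, s3}; now {s1, s2, s3}.
Read '0': s1→∅, s2→{s0, s2}, s3→∅; union {s0, s2}; ε-closure = {s0, s1, s2}.
State s3 is not in {s0, s1, s2}.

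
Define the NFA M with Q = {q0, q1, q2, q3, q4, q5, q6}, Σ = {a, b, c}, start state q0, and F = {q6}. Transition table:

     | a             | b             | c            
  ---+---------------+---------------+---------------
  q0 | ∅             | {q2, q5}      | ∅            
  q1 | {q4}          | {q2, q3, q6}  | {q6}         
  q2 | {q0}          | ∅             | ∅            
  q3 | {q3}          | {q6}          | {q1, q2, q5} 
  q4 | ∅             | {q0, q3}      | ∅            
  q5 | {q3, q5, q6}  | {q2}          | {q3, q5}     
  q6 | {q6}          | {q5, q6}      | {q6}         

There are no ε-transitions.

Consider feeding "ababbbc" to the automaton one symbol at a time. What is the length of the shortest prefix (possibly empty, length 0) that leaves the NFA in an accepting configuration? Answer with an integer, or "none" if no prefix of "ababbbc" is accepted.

Start in {q0}.
Read 'a': {q0} → ∅.
The set is empty and remains empty for the remaining 6 symbols.
No reachable set along the way intersects F.

none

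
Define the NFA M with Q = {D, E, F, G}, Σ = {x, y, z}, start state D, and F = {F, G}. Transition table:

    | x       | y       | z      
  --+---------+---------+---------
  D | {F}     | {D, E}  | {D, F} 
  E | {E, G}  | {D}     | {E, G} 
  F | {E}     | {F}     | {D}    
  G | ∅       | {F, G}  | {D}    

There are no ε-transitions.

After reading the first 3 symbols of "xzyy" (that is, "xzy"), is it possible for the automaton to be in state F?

No

Start in {D}.
Read 'x': {D} → {F}.
Read 'z': {F} → {D}.
Read 'y': {D} → {D, E}.
State F is not in {D, E}.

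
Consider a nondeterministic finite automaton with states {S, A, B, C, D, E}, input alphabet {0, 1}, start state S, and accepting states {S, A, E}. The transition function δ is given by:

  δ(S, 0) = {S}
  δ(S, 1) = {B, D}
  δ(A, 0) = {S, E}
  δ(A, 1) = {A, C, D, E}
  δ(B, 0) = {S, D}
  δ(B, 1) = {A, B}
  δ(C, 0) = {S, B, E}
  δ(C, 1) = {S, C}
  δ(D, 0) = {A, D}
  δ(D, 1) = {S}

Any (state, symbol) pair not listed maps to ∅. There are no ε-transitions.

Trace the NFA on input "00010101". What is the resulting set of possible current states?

Start in {S}.
Read '0': {S} → {S}.
Read '0': {S} → {S}.
Read '0': {S} → {S}.
Read '1': {S} → {B, D}.
Read '0': {B, D} → {S, A, D}.
Read '1': {S, A, D} → {S, A, B, C, D, E}.
Read '0': {S, A, B, C, D, E} → {S, A, B, D, E}.
Read '1': {S, A, B, D, E} → {S, A, B, C, D, E}.

{S, A, B, C, D, E}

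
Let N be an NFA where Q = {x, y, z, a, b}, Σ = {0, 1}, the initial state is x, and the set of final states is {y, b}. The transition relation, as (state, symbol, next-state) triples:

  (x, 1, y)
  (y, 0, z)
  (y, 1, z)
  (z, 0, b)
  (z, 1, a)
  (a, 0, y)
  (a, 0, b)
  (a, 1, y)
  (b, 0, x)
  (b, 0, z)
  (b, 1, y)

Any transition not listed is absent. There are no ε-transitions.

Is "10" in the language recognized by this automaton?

Start in {x}.
Read '1': x→{y}; now {y}.
Read '0': y→{z}; now {z}.
The final set {z} contains no accepting state.

No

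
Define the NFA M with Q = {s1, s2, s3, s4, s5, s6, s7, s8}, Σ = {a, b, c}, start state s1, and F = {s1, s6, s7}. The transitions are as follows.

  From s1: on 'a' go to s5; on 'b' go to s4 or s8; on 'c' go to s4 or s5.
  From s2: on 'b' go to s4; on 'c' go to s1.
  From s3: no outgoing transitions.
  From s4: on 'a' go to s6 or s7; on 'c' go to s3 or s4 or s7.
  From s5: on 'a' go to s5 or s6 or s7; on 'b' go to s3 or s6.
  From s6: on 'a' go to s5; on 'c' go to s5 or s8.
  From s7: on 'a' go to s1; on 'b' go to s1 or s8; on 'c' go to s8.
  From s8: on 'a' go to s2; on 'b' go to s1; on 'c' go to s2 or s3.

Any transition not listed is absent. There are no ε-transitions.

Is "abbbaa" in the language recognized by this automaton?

No

Start in {s1}.
Read 'a': {s1} → {s5}.
Read 'b': {s5} → {s3, s6}.
Read 'b': {s3, s6} → ∅.
The set is empty and remains empty for the remaining 3 symbols.
The final set ∅ contains no accepting state.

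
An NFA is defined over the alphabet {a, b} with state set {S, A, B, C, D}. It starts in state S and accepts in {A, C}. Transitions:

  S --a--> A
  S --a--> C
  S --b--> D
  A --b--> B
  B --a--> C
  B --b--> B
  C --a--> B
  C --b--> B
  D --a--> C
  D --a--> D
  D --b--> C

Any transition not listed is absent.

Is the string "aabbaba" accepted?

Yes

Start in {S}.
Read 'a': S→{A, C}; now {A, C}.
Read 'a': A→∅, C→{B}; now {B}.
Read 'b': B→{B}; now {B}.
Read 'b': B→{B}; now {B}.
Read 'a': B→{C}; now {C}.
Read 'b': C→{B}; now {B}.
Read 'a': B→{C}; now {C}.
The final set {C} contains the accepting state C.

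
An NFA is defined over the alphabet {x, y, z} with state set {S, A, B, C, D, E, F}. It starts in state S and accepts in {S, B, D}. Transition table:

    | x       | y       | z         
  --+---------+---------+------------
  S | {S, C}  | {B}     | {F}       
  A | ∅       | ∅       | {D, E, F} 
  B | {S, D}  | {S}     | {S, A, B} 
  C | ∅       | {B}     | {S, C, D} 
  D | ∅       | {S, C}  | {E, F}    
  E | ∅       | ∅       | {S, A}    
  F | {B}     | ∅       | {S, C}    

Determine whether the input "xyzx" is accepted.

Yes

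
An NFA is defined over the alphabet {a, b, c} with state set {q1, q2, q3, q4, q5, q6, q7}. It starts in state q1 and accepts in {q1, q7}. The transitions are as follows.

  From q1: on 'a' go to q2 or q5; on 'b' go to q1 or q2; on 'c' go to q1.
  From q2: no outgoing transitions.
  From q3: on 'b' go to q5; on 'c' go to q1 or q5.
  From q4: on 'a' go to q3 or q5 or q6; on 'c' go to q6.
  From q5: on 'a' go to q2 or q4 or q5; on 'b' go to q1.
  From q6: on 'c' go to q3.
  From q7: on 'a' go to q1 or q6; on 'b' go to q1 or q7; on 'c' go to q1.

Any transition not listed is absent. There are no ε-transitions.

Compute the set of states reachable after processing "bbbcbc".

Start in {q1}.
Read 'b': q1→{q1, q2}; now {q1, q2}.
Read 'b': q1→{q1, q2}, q2→∅; now {q1, q2}.
Read 'b': q1→{q1, q2}, q2→∅; now {q1, q2}.
Read 'c': q1→{q1}, q2→∅; now {q1}.
Read 'b': q1→{q1, q2}; now {q1, q2}.
Read 'c': q1→{q1}, q2→∅; now {q1}.

{q1}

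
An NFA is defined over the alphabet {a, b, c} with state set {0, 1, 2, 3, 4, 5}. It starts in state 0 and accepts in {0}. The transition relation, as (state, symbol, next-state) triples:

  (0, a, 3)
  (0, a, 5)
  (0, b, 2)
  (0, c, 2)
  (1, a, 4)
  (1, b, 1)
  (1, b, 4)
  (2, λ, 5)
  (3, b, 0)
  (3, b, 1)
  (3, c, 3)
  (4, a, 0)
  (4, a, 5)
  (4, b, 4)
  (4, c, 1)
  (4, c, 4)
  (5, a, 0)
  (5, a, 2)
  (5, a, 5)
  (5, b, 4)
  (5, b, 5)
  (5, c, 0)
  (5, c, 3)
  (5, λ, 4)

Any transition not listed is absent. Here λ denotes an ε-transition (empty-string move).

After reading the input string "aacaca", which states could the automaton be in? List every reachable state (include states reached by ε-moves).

Start in {0}.
Read 'a': 0→{3, 5}; union {3, 5}; ε-closure = {3, 4, 5}.
Read 'a': 3→∅, 4→{0, 5}, 5→{0, 2, 5}; union {0, 2, 5}; ε-closure = {0, 2, 4, 5}.
Read 'c': 0→{2}, 2→∅, 4→{1, 4}, 5→{0, 3}; union {0, 1, 2, 3, 4}; ε-closure = {0, 1, 2, 3, 4, 5}.
Read 'a': 0→{3, 5}, 1→{4}, 2→∅, 3→∅, 4→{0, 5}, 5→{0, 2, 5}; now {0, 2, 3, 4, 5}.
Read 'c': 0→{2}, 2→∅, 3→{3}, 4→{1, 4}, 5→{0, 3}; union {0, 1, 2, 3, 4}; ε-closure = {0, 1, 2, 3, 4, 5}.
Read 'a': 0→{3, 5}, 1→{4}, 2→∅, 3→∅, 4→{0, 5}, 5→{0, 2, 5}; now {0, 2, 3, 4, 5}.

{0, 2, 3, 4, 5}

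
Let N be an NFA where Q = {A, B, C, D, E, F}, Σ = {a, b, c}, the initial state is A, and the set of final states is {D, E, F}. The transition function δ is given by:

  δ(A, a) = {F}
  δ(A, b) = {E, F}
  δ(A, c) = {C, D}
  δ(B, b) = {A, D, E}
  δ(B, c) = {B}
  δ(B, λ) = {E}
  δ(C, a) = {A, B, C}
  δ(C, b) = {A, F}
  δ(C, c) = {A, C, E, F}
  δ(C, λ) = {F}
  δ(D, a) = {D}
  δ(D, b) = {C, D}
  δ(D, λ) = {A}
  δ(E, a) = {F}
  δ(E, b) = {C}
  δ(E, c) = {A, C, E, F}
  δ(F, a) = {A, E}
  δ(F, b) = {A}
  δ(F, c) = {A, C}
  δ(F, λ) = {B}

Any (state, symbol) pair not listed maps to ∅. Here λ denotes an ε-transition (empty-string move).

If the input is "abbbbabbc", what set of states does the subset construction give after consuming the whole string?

{A, B, C, D, E, F}

Start in {A}.
Read 'a': A→{F}; union {F}; ε-closure = {B, E, F}.
Read 'b': B→{A, D, E}, E→{C}, F→{A}; union {A, C, D, E}; ε-closure = {A, B, C, D, E, F}.
Read 'b': A→{E, F}, B→{A, D, E}, C→{A, F}, D→{C, D}, E→{C}, F→{A}; union {A, C, D, E, F}; ε-closure = {A, B, C, D, E, F}.
Read 'b': A→{E, F}, B→{A, D, E}, C→{A, F}, D→{C, D}, E→{C}, F→{A}; union {A, C, D, E, F}; ε-closure = {A, B, C, D, E, F}.
Read 'b': A→{E, F}, B→{A, D, E}, C→{A, F}, D→{C, D}, E→{C}, F→{A}; union {A, C, D, E, F}; ε-closure = {A, B, C, D, E, F}.
Read 'a': A→{F}, B→∅, C→{A, B, C}, D→{D}, E→{F}, F→{A, E}; now {A, B, C, D, E, F}.
Read 'b': A→{E, F}, B→{A, D, E}, C→{A, F}, D→{C, D}, E→{C}, F→{A}; union {A, C, D, E, F}; ε-closure = {A, B, C, D, E, F}.
Read 'b': A→{E, F}, B→{A, D, E}, C→{A, F}, D→{C, D}, E→{C}, F→{A}; union {A, C, D, E, F}; ε-closure = {A, B, C, D, E, F}.
Read 'c': A→{C, D}, B→{B}, C→{A, C, E, F}, D→∅, E→{A, C, E, F}, F→{A, C}; now {A, B, C, D, E, F}.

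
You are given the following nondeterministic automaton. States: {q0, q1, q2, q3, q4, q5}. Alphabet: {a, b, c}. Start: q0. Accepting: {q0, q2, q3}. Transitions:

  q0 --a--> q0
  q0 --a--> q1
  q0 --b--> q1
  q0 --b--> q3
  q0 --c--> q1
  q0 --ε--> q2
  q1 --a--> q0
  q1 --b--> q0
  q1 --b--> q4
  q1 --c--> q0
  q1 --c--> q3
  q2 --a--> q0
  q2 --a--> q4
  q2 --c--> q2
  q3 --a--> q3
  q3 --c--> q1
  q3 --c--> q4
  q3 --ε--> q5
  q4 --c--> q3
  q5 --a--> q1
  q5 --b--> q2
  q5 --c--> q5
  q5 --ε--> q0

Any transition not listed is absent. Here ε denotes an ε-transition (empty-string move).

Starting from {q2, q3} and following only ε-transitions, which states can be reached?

{q0, q2, q3, q5}

Begin with {q2, q3}.
ε-move q3 → q5; add q5.
ε-move q5 → q0; add q0.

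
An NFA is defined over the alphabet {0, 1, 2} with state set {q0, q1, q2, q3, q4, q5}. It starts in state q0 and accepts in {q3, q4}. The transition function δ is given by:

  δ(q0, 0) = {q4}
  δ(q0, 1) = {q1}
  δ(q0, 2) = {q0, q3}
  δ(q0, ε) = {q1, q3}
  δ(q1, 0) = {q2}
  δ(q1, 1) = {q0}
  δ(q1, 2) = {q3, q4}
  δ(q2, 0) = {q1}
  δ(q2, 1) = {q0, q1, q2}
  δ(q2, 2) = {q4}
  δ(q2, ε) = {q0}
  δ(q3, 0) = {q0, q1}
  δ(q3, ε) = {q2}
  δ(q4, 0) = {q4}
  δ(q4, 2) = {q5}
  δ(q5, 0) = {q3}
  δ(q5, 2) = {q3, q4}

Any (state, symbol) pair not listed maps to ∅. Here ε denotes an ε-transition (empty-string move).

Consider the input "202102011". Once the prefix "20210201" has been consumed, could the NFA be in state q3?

Start: ε-closure({q0}) = {q0, q1, q2, q3}.
Read '2': q0→{q0, q3}, q1→{q3, q4}, q2→{q4}, q3→∅; union {q0, q3, q4}; ε-closure = {q0, q1, q2, q3, q4}.
Read '0': q0→{q4}, q1→{q2}, q2→{q1}, q3→{q0, q1}, q4→{q4}; union {q0, q1, q2, q4}; ε-closure = {q0, q1, q2, q3, q4}.
Read '2': q0→{q0, q3}, q1→{q3, q4}, q2→{q4}, q3→∅, q4→{q5}; union {q0, q3, q4, q5}; ε-closure = {q0, q1, q2, q3, q4, q5}.
Read '1': q0→{q1}, q1→{q0}, q2→{q0, q1, q2}, q3→∅, q4→∅, q5→∅; union {q0, q1, q2}; ε-closure = {q0, q1, q2, q3}.
Read '0': q0→{q4}, q1→{q2}, q2→{q1}, q3→{q0, q1}; union {q0, q1, q2, q4}; ε-closure = {q0, q1, q2, q3, q4}.
Read '2': q0→{q0, q3}, q1→{q3, q4}, q2→{q4}, q3→∅, q4→{q5}; union {q0, q3, q4, q5}; ε-closure = {q0, q1, q2, q3, q4, q5}.
Read '0': q0→{q4}, q1→{q2}, q2→{q1}, q3→{q0, q1}, q4→{q4}, q5→{q3}; now {q0, q1, q2, q3, q4}.
Read '1': q0→{q1}, q1→{q0}, q2→{q0, q1, q2}, q3→∅, q4→∅; union {q0, q1, q2}; ε-closure = {q0, q1, q2, q3}.
State q3 is in {q0, q1, q2, q3}.

Yes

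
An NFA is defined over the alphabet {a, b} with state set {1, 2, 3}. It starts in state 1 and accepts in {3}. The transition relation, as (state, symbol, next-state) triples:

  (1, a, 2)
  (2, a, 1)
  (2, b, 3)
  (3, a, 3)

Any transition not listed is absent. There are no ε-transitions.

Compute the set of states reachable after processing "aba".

Start in {1}.
Read 'a': 1→{2}; now {2}.
Read 'b': 2→{3}; now {3}.
Read 'a': 3→{3}; now {3}.

{3}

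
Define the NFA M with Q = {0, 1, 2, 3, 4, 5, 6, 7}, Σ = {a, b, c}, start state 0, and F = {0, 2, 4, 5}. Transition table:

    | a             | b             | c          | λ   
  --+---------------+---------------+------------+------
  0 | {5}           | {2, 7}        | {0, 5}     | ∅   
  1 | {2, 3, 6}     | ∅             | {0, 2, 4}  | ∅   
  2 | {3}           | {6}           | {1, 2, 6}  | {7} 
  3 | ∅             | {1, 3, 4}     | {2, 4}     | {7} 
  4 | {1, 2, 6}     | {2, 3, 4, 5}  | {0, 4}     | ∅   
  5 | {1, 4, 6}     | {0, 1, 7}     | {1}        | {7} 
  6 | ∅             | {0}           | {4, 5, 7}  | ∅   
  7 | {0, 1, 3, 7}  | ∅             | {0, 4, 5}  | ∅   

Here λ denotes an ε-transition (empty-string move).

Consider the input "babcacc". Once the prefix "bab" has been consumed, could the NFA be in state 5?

No

Start in {0}.
Read 'b': 0→{2, 7}; now {2, 7}.
Read 'a': 2→{3}, 7→{0, 1, 3, 7}; now {0, 1, 3, 7}.
Read 'b': 0→{2, 7}, 1→∅, 3→{1, 3, 4}, 7→∅; now {1, 2, 3, 4, 7}.
State 5 is not in {1, 2, 3, 4, 7}.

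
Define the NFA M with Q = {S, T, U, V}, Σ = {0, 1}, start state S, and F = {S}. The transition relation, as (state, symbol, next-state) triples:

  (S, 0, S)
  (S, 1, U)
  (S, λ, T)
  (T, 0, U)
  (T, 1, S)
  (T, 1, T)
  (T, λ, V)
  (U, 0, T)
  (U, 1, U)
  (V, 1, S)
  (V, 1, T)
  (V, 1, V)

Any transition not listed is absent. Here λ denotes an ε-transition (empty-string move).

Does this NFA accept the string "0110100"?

Yes

Start: ε-closure({S}) = {S, T, V}.
Read '0': {S, T, V} → {S, T, U, V}.
Read '1': {S, T, U, V} → {S, T, U, V}.
Read '1': {S, T, U, V} → {S, T, U, V}.
Read '0': {S, T, U, V} → {S, T, U, V}.
Read '1': {S, T, U, V} → {S, T, U, V}.
Read '0': {S, T, U, V} → {S, T, U, V}.
Read '0': {S, T, U, V} → {S, T, U, V}.
The final set {S, T, U, V} contains the accepting state S.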